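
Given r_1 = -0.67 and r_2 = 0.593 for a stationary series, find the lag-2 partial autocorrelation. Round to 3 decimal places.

0.261

φ_{22} = (r_2 − r_1²) / (1 − r_1²)
r_1² = (-0.67)² = 0.4489
Numerator = 0.593 − 0.4489 = 0.1441; denominator = 1 − 0.4489 = 0.5511
φ_{22} = 0.1441 / 0.5511 = 0.261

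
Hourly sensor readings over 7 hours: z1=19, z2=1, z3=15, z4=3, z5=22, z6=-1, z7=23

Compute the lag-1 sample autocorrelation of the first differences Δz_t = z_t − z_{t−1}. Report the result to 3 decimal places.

-0.769

First differences Δz: -18, 14, -12, 19, -23, 24
Mean of differences = 0.6667
Numerator Σ(Δz_t−Δz̄)(Δz_{t+1}−Δz̄) = -1636.1111
Denominator Σ(Δz_t−Δz̄)² = 2127.3333
r_1(Δz) = -1636.1111 / 2127.3333 = -0.769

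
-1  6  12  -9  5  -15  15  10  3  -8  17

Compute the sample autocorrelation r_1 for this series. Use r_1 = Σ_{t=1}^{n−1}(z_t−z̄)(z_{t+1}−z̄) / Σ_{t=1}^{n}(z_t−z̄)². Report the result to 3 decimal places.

Mean z̄ = (-1 + 6 + 12 − 9 + 5 − 15 + 15 + 10 + 3 − 8 + 17)/11 = 3.1818
Numerator Σ_{t=1}^{10}(z_t−z̄)(z_{t+1}−z̄) = -437.5785
Denominator Σ(z_t−z̄)² = 1087.6364
r_1 = -437.5785 / 1087.6364 = -0.402

-0.402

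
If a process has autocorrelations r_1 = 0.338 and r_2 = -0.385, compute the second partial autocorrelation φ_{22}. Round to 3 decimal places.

φ_{22} = (r_2 − r_1²) / (1 − r_1²)
r_1² = (0.338)² = 0.114244
Numerator = -0.385 − 0.1142 = -0.4992; denominator = 1 − 0.1142 = 0.8858
φ_{22} = -0.4992 / 0.8858 = -0.564

-0.564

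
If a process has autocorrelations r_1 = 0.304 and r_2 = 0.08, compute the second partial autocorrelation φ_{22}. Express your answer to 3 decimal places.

-0.014

φ_{22} = (r_2 − r_1²) / (1 − r_1²)
r_1² = (0.304)² = 0.092416
Numerator = 0.08 − 0.0924 = -0.0124; denominator = 1 − 0.0924 = 0.9076
φ_{22} = -0.0124 / 0.9076 = -0.014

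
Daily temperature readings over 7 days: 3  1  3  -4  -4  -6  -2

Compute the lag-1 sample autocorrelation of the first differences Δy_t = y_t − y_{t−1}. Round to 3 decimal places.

-0.447

First differences Δy: -2, 2, -7, 0, -2, 4
Mean of differences = -0.8333
Numerator Σ(Δy_t−Δȳ)(Δy_{t+1}−Δȳ) = -32.5278
Denominator Σ(Δy_t−Δȳ)² = 72.8333
r_1(Δy) = -32.5278 / 72.8333 = -0.447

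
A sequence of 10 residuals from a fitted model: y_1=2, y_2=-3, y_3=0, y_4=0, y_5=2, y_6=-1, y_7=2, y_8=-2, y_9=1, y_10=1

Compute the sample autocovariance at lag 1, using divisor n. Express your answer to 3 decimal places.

-1.484

Mean ȳ = (2 − 3 + 0 + 0 + 2 − 1 + 2 − 2 + 1 + 1)/10 = 0.2000
Σ_{t=1}^{9}(y_t−ȳ)(y_{t+1}−ȳ) = -14.8400
γ_1 = -14.8400 / 10 = -1.484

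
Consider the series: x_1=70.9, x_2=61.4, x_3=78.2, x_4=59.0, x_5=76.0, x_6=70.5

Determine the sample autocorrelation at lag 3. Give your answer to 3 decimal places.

Mean x̄ = (70.9 + 61.4 + 78.2 + 59.0 + 76.0 + 70.5)/6 = 69.3333
Deviations from mean: 1.5667, -7.9333, 8.8667, -10.3333, 6.6667, 1.1667
Numerator Σ_{t=1}^{3}(x_t−x̄)(x_{t+3}−x̄) = -58.7333
Denominator Σ(x_t−x̄)² = 296.5933
r_3 = -58.7333 / 296.5933 = -0.198

-0.198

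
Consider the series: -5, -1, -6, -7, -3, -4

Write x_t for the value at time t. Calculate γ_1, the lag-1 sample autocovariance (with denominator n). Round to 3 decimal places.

-1.074

Mean x̄ = (-5 − 1 − 6 − 7 − 3 − 4)/6 = -4.3333
Deviations: -0.6667, 3.3333, -1.6667, -2.6667, 1.3333, 0.3333
Σ_{t=1}^{5}(x_t−x̄)(x_{t+1}−x̄) = -6.4444
γ_1 = -6.4444 / 6 = -1.074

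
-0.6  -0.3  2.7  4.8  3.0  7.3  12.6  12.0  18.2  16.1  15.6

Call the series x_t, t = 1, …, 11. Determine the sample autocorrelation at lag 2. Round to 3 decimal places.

0.490

Mean x̄ = (-0.6 − 0.3 + 2.7 + 4.8 + 3.0 + 7.3 + 12.6 + 12.0 + 18.2 + 16.1 + 15.6)/11 = 8.3091
Numerator Σ_{t=1}^{9}(x_t−x̄)(x_{t+2}−x̄) = 230.3071
Denominator Σ(x_t−x̄)² = 470.1891
r_2 = 230.3071 / 470.1891 = 0.490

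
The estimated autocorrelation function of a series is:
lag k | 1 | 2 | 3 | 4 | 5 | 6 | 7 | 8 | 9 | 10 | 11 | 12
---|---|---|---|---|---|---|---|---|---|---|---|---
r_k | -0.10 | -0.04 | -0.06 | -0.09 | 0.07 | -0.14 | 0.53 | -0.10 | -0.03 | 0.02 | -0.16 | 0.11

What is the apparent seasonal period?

7

The largest autocorrelation is r_7 = 0.53; the remaining lags stay at or below 0.11.
The dominant spike at lag 7 indicates a seasonal period of 7.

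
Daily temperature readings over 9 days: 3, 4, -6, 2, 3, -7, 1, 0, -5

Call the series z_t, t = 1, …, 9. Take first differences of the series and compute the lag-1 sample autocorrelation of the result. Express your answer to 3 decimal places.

First differences Δz: 1, -10, 8, 1, -10, 8, -1, -5
Mean of differences = -1.0000
Numerator Σ(Δz_t−Δz̄)(Δz_{t+1}−Δz̄) = -180.0000
Denominator Σ(Δz_t−Δz̄)² = 348.0000
r_1(Δz) = -180.0000 / 348.0000 = -0.517

-0.517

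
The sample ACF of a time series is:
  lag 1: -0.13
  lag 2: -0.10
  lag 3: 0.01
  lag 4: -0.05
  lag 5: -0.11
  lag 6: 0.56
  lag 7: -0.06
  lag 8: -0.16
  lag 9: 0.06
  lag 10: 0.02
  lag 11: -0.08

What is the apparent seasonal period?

The largest autocorrelation is r_6 = 0.56; the remaining lags stay at or below 0.06.
The dominant spike at lag 6 indicates a seasonal period of 6.

6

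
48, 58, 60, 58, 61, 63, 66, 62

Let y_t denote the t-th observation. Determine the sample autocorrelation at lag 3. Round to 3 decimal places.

0.054

Mean ȳ = (48 + 58 + 60 + 58 + 61 + 63 + 66 + 62)/8 = 59.5000
Numerator Σ_{t=1}^{5}(y_t−ȳ)(y_{t+3}−ȳ) = 10.7500
Denominator Σ(y_t−ȳ)² = 200.0000
r_3 = 10.7500 / 200.0000 = 0.054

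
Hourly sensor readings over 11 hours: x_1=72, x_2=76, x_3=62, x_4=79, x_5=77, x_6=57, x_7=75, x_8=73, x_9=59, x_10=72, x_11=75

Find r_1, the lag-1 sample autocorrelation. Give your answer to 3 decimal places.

Mean x̄ = (72 + 76 + 62 + 79 + 77 + 57 + 75 + 73 + 59 + 72 + 75)/11 = 70.6364
Numerator Σ_{t=1}^{10}(x_t−x̄)(x_{t+1}−x̄) = -231.4050
Denominator Σ(x_t−x̄)² = 582.5455
r_1 = -231.4050 / 582.5455 = -0.397

-0.397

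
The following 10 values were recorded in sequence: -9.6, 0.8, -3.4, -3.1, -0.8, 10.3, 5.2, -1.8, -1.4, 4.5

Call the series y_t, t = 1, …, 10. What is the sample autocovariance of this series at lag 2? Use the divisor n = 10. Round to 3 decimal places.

-3.759

Mean ȳ = (-9.6 + 0.8 − 3.4 − 3.1 − 0.8 + 10.3 + 5.2 − 1.8 − 1.4 + 4.5)/10 = 0.0700
Σ_{t=1}^{8}(y_t−ȳ)(y_{t+2}−ȳ) = -37.5878
γ_2 = -37.5878 / 10 = -3.759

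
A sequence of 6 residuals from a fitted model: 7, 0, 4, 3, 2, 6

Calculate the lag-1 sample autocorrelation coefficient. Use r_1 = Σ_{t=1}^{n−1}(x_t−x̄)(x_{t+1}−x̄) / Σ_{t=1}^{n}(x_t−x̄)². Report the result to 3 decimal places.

Mean x̄ = (7 + 0 + 4 + 3 + 2 + 6)/6 = 3.6667
Numerator Σ_{t=1}^{5}(x_t−x̄)(x_{t+1}−x̄) = -16.4444
Denominator Σ(x_t−x̄)² = 33.3333
r_1 = -16.4444 / 33.3333 = -0.493

-0.493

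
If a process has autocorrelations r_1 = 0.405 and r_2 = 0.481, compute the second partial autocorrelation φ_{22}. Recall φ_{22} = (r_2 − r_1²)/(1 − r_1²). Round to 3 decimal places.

φ_{22} = (r_2 − r_1²) / (1 − r_1²)
r_1² = (0.405)² = 0.164025
Numerator = 0.481 − 0.1640 = 0.3170; denominator = 1 − 0.1640 = 0.8360
φ_{22} = 0.3170 / 0.8360 = 0.379

0.379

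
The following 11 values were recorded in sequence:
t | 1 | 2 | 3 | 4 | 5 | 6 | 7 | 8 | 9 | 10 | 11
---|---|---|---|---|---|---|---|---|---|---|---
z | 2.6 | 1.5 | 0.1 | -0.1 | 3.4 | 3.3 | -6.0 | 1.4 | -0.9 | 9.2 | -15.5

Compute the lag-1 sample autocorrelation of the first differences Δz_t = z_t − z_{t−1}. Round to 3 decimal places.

-0.411

First differences Δz: -1.1, -1.4, -0.2, 3.5, -0.1, -9.3, 7.4, -2.3, 10.1, -24.7
Mean of differences = -1.8100
Numerator Σ(Δz_t−Δz̄)(Δz_{t+1}−Δz̄) = -346.1791
Denominator Σ(Δz_t−Δz̄)² = 841.3490
r_1(Δz) = -346.1791 / 841.3490 = -0.411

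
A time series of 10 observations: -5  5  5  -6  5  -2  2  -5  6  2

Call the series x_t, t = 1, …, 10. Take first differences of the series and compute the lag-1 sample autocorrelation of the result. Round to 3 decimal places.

-0.641

First differences Δx: 10, 0, -11, 11, -7, 4, -7, 11, -4
Mean of differences = 0.7778
Numerator Σ(Δx_t−Δx̄)(Δx_{t+1}−Δx̄) = -376.3827
Denominator Σ(Δx_t−Δx̄)² = 587.5556
r_1(Δx) = -376.3827 / 587.5556 = -0.641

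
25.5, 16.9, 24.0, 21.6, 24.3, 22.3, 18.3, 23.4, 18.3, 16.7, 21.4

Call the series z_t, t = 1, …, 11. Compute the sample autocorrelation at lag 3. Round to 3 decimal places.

0.078

Mean z̄ = (25.5 + 16.9 + 24.0 + 21.6 + 24.3 + 22.3 + 18.3 + 23.4 + 18.3 + 16.7 + 21.4)/11 = 21.1545
Numerator Σ_{t=1}^{8}(z_t−z̄)(z_{t+3}−z̄) = 7.6011
Denominator Σ(z_t−z̄)² = 97.7273
r_3 = 7.6011 / 97.7273 = 0.078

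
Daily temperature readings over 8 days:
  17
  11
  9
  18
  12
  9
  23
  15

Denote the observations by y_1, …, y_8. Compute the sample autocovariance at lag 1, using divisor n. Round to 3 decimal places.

Mean ȳ = (17 + 11 + 9 + 18 + 12 + 9 + 23 + 15)/8 = 14.2500
Σ_{t=1}^{7}(y_t−ȳ)(y_{t+1}−ȳ) = -47.5625
γ_1 = -47.5625 / 8 = -5.945

-5.945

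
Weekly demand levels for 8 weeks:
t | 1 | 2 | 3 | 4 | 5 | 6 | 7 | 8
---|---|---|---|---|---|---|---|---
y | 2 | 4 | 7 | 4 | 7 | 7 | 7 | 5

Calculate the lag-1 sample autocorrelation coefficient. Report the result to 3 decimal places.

Mean ȳ = (2 + 4 + 7 + 4 + 7 + 7 + 7 + 5)/8 = 5.3750
Deviations from mean: -3.3750, -1.3750, 1.6250, -1.3750, 1.6250, 1.6250, 1.6250, -0.3750
Numerator Σ_{t=1}^{7}(y_t−ȳ)(y_{t+1}−ȳ) = 2.6094
Denominator Σ(y_t−ȳ)² = 25.8750
r_1 = 2.6094 / 25.8750 = 0.101

0.101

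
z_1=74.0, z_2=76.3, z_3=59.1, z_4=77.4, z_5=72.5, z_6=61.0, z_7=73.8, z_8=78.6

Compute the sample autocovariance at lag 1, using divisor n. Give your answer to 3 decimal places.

-16.541

Mean z̄ = (74.0 + 76.3 + 59.1 + 77.4 + 72.5 + 61.0 + 73.8 + 78.6)/8 = 71.5875
Deviations: 2.4125, 4.7125, -12.4875, 5.8125, 0.9125, -10.5875, 2.2125, 7.0125
Σ_{t=1}^{7}(z_t−z̄)(z_{t+1}−z̄) = -132.3289
γ_1 = -132.3289 / 8 = -16.541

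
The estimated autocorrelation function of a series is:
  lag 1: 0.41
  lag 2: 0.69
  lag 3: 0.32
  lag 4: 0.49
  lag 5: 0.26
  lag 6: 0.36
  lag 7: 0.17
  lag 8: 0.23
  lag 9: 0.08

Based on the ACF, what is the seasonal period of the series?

2

The largest autocorrelation is r_2 = 0.69, with a weaker echo at lag 4 (0.49); the remaining lags stay at or below 0.41.
The dominant spike at lag 2 indicates a seasonal period of 2.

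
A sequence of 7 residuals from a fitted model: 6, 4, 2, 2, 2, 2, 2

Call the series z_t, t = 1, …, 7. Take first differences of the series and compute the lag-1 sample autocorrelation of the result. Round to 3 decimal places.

0.417

First differences Δz: -2, -2, 0, 0, 0, 0
Mean of differences = -0.6667
Numerator Σ(Δz_t−Δz̄)(Δz_{t+1}−Δz̄) = 2.2222
Denominator Σ(Δz_t−Δz̄)² = 5.3333
r_1(Δz) = 2.2222 / 5.3333 = 0.417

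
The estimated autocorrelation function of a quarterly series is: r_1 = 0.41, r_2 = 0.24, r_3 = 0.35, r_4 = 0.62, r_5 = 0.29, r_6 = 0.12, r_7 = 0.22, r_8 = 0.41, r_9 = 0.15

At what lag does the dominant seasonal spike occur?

The largest autocorrelation is r_4 = 0.62; the remaining lags stay at or below 0.41. The elevated value at lag 1 (0.41), dropping to 0.24 at lag 2, reflects decaying short-term dependence rather than seasonality.
The dominant spike at lag 4 indicates a seasonal period of 4.

4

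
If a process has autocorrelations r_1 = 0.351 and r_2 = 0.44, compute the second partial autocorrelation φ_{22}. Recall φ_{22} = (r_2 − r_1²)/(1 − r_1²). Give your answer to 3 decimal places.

φ_{22} = (r_2 − r_1²) / (1 − r_1²)
r_1² = (0.351)² = 0.123201
Numerator = 0.44 − 0.1232 = 0.3168; denominator = 1 − 0.1232 = 0.8768
φ_{22} = 0.3168 / 0.8768 = 0.361

0.361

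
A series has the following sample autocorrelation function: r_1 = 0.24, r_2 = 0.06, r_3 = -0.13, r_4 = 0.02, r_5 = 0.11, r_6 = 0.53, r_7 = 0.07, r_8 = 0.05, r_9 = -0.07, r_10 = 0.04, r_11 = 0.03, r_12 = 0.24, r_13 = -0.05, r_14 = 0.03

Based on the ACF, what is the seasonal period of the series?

6

The largest autocorrelation is r_6 = 0.53; the remaining lags stay at or below 0.24. The elevated value at lag 1 (0.24), dropping to 0.06 at lag 2, reflects decaying short-term dependence rather than seasonality.
The dominant spike at lag 6 indicates a seasonal period of 6.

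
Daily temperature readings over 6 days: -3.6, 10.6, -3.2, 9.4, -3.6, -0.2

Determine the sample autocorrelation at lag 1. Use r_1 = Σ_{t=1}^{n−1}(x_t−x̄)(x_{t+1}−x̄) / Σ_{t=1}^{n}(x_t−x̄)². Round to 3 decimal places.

-0.713

Mean x̄ = (-3.6 + 10.6 − 3.2 + 9.4 − 3.6 − 0.2)/6 = 1.5667
Deviations from mean: -5.1667, 9.0333, -4.7667, 7.8333, -5.1667, -1.7667
Numerator Σ_{t=1}^{5}(x_t−x̄)(x_{t+1}−x̄) = -158.4144
Denominator Σ(x_t−x̄)² = 222.1933
r_1 = -158.4144 / 222.1933 = -0.713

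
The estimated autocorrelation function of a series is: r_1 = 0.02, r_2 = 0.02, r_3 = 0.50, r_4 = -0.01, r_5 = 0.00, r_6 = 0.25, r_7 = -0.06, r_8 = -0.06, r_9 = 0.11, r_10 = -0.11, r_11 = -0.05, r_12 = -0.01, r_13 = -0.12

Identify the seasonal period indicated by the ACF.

The largest autocorrelation is r_3 = 0.50, with a weaker echo at lag 6 (0.25); the remaining lags stay at or below 0.11.
The dominant spike at lag 3 indicates a seasonal period of 3.

3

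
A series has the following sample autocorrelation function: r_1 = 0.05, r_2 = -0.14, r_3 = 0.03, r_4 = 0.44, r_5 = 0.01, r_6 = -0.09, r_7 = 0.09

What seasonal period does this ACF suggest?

The largest autocorrelation is r_4 = 0.44; the remaining lags stay at or below 0.09.
The dominant spike at lag 4 indicates a seasonal period of 4.

4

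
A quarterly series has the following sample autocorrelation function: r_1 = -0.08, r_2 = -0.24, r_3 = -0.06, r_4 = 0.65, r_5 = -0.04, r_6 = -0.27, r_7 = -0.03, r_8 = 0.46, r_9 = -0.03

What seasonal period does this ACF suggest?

The largest autocorrelation is r_4 = 0.65, with a weaker echo at lag 8 (0.46); the remaining lags stay at or below -0.03.
The dominant spike at lag 4 indicates a seasonal period of 4.

4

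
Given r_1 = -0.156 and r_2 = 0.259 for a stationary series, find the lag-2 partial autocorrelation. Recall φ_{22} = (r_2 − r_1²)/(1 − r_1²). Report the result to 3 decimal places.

0.241

φ_{22} = (r_2 − r_1²) / (1 − r_1²)
r_1² = (-0.156)² = 0.024336
Numerator = 0.259 − 0.0243 = 0.2347; denominator = 1 − 0.0243 = 0.9757
φ_{22} = 0.2347 / 0.9757 = 0.241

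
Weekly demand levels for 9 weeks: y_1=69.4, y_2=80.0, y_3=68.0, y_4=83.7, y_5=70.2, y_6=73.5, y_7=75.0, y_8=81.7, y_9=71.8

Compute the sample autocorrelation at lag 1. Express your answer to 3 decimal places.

-0.684

Mean ȳ = (69.4 + 80.0 + 68.0 + 83.7 + 70.2 + 73.5 + 75.0 + 81.7 + 71.8)/9 = 74.8111
Numerator Σ_{t=1}^{8}(y_t−ȳ)(y_{t+1}−ȳ) = -178.5946
Denominator Σ(y_t−ȳ)² = 261.1489
r_1 = -178.5946 / 261.1489 = -0.684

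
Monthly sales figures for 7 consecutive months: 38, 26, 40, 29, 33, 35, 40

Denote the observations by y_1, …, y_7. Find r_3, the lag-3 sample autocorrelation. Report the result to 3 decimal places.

Mean ȳ = (38 + 26 + 40 + 29 + 33 + 35 + 40)/7 = 34.4286
Deviations from mean: 3.5714, -8.4286, 5.5714, -5.4286, -1.4286, 0.5714, 5.5714
Σ(y_t−ȳ)(y_{t+3}−ȳ) = (-19.3878) + (12.0408) + (3.1837) + (-30.2449) = -34.4082
Denominator Σ(y_t−ȳ)² = 177.7143
r_3 = -34.4082 / 177.7143 = -0.194

-0.194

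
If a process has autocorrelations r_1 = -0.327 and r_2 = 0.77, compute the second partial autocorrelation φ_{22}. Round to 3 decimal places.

φ_{22} = (r_2 − r_1²) / (1 − r_1²)
r_1² = (-0.327)² = 0.106929
Numerator = 0.77 − 0.1069 = 0.6631; denominator = 1 − 0.1069 = 0.8931
φ_{22} = 0.6631 / 0.8931 = 0.742

0.742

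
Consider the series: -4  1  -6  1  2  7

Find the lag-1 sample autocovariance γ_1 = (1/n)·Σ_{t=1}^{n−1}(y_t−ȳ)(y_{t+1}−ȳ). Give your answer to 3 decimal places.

Mean ȳ = (-4 + 1 − 6 + 1 + 2 + 7)/6 = 0.1667
Σ_{t=1}^{5}(y_t−ȳ)(y_{t+1}−ȳ) = 0.3056
γ_1 = 0.3056 / 6 = 0.051

0.051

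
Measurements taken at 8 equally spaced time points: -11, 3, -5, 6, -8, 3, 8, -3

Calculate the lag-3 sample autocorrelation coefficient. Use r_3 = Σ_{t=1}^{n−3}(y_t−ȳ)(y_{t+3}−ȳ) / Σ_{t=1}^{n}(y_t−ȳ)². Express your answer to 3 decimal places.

-0.112

Mean ȳ = (-11 + 3 − 5 + 6 − 8 + 3 + 8 − 3)/8 = -0.8750
Numerator Σ_{t=1}^{5}(y_t−ȳ)(y_{t+3}−ȳ) = -37.0469
Denominator Σ(y_t−ȳ)² = 330.8750
r_3 = -37.0469 / 330.8750 = -0.112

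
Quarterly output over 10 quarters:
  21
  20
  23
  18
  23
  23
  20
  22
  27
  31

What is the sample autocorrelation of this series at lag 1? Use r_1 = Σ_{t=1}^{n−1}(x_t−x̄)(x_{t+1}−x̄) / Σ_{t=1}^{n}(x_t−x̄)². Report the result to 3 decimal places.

0.277

Mean x̄ = (21 + 20 + 23 + 18 + 23 + 23 + 20 + 22 + 27 + 31)/10 = 22.8000
Numerator Σ_{t=1}^{9}(x_t−x̄)(x_{t+1}−x̄) = 35.3600
Denominator Σ(x_t−x̄)² = 127.6000
r_1 = 35.3600 / 127.6000 = 0.277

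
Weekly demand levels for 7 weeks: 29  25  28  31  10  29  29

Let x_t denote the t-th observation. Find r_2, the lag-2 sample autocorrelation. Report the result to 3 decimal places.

-0.209

Mean x̄ = (29 + 25 + 28 + 31 + 10 + 29 + 29)/7 = 25.8571
Deviations from mean: 3.1429, -0.8571, 2.1429, 5.1429, -15.8571, 3.1429, 3.1429
Σ(x_t−x̄)(x_{t+2}−x̄) = (6.7347) + (-4.4082) + (-33.9796) + (16.1633) + (-49.8367) = -65.3265
Denominator Σ(x_t−x̄)² = 312.8571
r_2 = -65.3265 / 312.8571 = -0.209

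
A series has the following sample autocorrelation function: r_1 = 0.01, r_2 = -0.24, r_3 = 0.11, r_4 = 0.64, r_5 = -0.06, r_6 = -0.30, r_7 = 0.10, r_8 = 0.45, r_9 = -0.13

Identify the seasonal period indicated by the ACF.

4

The largest autocorrelation is r_4 = 0.64, with a weaker echo at lag 8 (0.45); the remaining lags stay at or below 0.11.
The dominant spike at lag 4 indicates a seasonal period of 4.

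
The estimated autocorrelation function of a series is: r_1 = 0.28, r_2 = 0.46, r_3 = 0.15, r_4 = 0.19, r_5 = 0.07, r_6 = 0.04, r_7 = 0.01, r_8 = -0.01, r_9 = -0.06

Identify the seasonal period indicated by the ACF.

2

The largest autocorrelation is r_2 = 0.46; the remaining lags stay at or below 0.28.
The dominant spike at lag 2 indicates a seasonal period of 2.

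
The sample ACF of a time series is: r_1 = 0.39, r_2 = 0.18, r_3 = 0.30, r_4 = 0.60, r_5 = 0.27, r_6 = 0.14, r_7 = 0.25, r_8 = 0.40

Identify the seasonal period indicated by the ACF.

The largest autocorrelation is r_4 = 0.60, with a weaker echo at lag 8 (0.40); the remaining lags stay at or below 0.39. The elevated value at lag 1 (0.39), dropping to 0.18 at lag 2, reflects decaying short-term dependence rather than seasonality.
The dominant spike at lag 4 indicates a seasonal period of 4.

4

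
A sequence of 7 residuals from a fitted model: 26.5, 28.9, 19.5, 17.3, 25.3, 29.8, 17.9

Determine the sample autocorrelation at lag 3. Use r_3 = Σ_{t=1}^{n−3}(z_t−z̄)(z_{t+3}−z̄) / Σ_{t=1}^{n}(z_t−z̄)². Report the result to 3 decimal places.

0.007

Mean z̄ = (26.5 + 28.9 + 19.5 + 17.3 + 25.3 + 29.8 + 17.9)/7 = 23.6000
Numerator Σ_{t=1}^{4}(z_t−z̄)(z_{t+3}−z̄) = 1.2300
Denominator Σ(z_t−z̄)² = 166.8200
r_3 = 1.2300 / 166.8200 = 0.007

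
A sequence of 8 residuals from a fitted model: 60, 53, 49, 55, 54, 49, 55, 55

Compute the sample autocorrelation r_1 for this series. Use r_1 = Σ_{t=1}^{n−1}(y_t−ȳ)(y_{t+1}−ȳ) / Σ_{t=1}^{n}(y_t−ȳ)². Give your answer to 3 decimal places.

Mean ȳ = (60 + 53 + 49 + 55 + 54 + 49 + 55 + 55)/8 = 53.7500
Σ(y_t−ȳ)(y_{t+1}−ȳ) = (-4.6875) + (3.5625) + (-5.9375) + (0.3125) + (-1.1875) + (-5.9375) + (1.5625) = -12.3125
Denominator Σ(y_t−ȳ)² = 89.5000
r_1 = -12.3125 / 89.5000 = -0.138

-0.138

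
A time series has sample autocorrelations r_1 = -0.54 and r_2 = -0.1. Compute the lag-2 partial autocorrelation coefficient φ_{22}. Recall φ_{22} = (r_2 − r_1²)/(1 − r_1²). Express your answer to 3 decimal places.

-0.553

φ_{22} = (r_2 − r_1²) / (1 − r_1²)
r_1² = (-0.54)² = 0.2916
Numerator = -0.1 − 0.2916 = -0.3916; denominator = 1 − 0.2916 = 0.7084
φ_{22} = -0.3916 / 0.7084 = -0.553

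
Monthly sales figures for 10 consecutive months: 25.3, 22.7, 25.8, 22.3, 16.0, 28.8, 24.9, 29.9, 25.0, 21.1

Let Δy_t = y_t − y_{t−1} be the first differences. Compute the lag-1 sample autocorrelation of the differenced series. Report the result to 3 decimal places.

-0.489

First differences Δy: -2.6, 3.1, -3.5, -6.3, 12.8, -3.9, 5.0, -4.9, -3.9
Mean of differences = -0.4667
Numerator Σ(Δy_t−Δȳ)(Δy_{t+1}−Δȳ) = -151.4544
Denominator Σ(Δy_t−Δȳ)² = 309.6200
r_1(Δy) = -151.4544 / 309.6200 = -0.489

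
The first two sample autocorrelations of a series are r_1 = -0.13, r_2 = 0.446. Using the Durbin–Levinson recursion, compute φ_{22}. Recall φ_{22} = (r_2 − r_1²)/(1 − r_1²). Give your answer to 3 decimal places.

0.436

φ_{22} = (r_2 − r_1²) / (1 − r_1²)
r_1² = (-0.13)² = 0.0169
Numerator = 0.446 − 0.0169 = 0.4291; denominator = 1 − 0.0169 = 0.9831
φ_{22} = 0.4291 / 0.9831 = 0.436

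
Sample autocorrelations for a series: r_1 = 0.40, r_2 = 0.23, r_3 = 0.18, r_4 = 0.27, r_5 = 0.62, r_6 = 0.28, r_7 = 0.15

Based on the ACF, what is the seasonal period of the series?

The largest autocorrelation is r_5 = 0.62; the remaining lags stay at or below 0.40. The elevated value at lag 1 (0.40), dropping to 0.23 at lag 2, reflects decaying short-term dependence rather than seasonality.
The dominant spike at lag 5 indicates a seasonal period of 5.

5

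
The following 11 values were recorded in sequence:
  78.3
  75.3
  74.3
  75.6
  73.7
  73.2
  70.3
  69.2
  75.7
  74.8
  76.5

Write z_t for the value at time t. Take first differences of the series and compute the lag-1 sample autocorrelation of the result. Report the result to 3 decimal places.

First differences Δz: -3.0, -1.0, 1.3, -1.9, -0.5, -2.9, -1.1, 6.5, -0.9, 1.7
Mean of differences = -0.1800
Numerator Σ(Δz_t−Δz̄)(Δz_{t+1}−Δz̄) = -9.8324
Denominator Σ(Δz_t−Δz̄)² = 70.7960
r_1(Δz) = -9.8324 / 70.7960 = -0.139

-0.139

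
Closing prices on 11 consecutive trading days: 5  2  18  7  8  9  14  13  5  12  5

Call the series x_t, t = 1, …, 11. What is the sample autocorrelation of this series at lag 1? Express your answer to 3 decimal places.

Mean x̄ = (5 + 2 + 18 + 7 + 8 + 9 + 14 + 13 + 5 + 12 + 5)/11 = 8.9091
Numerator Σ_{t=1}^{10}(x_t−x̄)(x_{t+1}−x̄) = -70.3719
Denominator Σ(x_t−x̄)² = 232.9091
r_1 = -70.3719 / 232.9091 = -0.302

-0.302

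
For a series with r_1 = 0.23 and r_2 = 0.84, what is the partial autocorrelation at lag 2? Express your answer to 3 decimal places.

φ_{22} = (r_2 − r_1²) / (1 − r_1²)
r_1² = (0.23)² = 0.0529
Numerator = 0.84 − 0.0529 = 0.7871; denominator = 1 − 0.0529 = 0.9471
φ_{22} = 0.7871 / 0.9471 = 0.831

0.831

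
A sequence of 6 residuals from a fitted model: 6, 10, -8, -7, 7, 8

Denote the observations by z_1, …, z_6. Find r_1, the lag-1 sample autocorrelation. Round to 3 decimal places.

0.096

Mean z̄ = (6 + 10 − 8 − 7 + 7 + 8)/6 = 2.6667
Σ(z_t−z̄)(z_{t+1}−z̄) = (24.4444) + (-78.2222) + (103.1111) + (-41.8889) + (23.1111) = 30.5556
Denominator Σ(z_t−z̄)² = 319.3333
r_1 = 30.5556 / 319.3333 = 0.096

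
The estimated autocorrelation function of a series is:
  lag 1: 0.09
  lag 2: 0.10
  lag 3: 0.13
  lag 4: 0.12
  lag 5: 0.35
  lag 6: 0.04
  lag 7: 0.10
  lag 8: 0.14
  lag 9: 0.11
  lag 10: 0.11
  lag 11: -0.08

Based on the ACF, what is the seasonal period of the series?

5

The largest autocorrelation is r_5 = 0.35; the remaining lags stay at or below 0.14.
The dominant spike at lag 5 indicates a seasonal period of 5.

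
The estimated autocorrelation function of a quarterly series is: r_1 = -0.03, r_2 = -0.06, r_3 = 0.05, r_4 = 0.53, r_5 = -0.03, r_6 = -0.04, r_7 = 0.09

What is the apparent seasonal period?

The largest autocorrelation is r_4 = 0.53; the remaining lags stay at or below 0.09.
The dominant spike at lag 4 indicates a seasonal period of 4.

4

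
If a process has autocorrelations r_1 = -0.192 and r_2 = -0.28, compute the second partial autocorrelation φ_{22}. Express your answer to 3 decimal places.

φ_{22} = (r_2 − r_1²) / (1 − r_1²)
r_1² = (-0.192)² = 0.036864
Numerator = -0.28 − 0.0369 = -0.3169; denominator = 1 − 0.0369 = 0.9631
φ_{22} = -0.3169 / 0.9631 = -0.329

-0.329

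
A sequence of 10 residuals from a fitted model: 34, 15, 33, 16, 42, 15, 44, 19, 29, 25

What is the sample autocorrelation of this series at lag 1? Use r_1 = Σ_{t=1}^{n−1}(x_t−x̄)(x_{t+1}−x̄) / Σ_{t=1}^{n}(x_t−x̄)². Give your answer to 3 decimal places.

Mean x̄ = (34 + 15 + 33 + 16 + 42 + 15 + 44 + 19 + 29 + 25)/10 = 27.2000
Numerator Σ_{t=1}^{9}(x_t−x̄)(x_{t+1}−x̄) = -926.4400
Denominator Σ(x_t−x̄)² = 1079.6000
r_1 = -926.4400 / 1079.6000 = -0.858

-0.858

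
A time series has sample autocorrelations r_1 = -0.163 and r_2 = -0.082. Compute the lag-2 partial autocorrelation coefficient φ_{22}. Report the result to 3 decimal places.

φ_{22} = (r_2 − r_1²) / (1 − r_1²)
r_1² = (-0.163)² = 0.026569
Numerator = -0.082 − 0.0266 = -0.1086; denominator = 1 − 0.0266 = 0.9734
φ_{22} = -0.1086 / 0.9734 = -0.112

-0.112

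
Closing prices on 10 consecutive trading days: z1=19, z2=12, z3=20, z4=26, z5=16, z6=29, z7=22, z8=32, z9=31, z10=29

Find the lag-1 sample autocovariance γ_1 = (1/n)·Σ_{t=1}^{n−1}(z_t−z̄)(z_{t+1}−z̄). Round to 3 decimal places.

10.724

Mean z̄ = (19 + 12 + 20 + 26 + 16 + 29 + 22 + 32 + 31 + 29)/10 = 23.6000
Σ_{t=1}^{9}(z_t−z̄)(z_{t+1}−z̄) = 107.2400
γ_1 = 107.2400 / 10 = 10.724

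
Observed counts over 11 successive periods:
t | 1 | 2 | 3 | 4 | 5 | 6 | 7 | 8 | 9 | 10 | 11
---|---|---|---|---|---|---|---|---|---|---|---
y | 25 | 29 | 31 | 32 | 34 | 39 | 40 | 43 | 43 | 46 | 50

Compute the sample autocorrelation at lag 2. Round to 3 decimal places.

Mean ȳ = (25 + 29 + 31 + 32 + 34 + 39 + 40 + 43 + 43 + 46 + 50)/11 = 37.4545
Numerator Σ_{t=1}^{9}(y_t−ȳ)(y_{t+2}−ȳ) = 271.2231
Denominator Σ(y_t−ȳ)² = 610.7273
r_2 = 271.2231 / 610.7273 = 0.444

0.444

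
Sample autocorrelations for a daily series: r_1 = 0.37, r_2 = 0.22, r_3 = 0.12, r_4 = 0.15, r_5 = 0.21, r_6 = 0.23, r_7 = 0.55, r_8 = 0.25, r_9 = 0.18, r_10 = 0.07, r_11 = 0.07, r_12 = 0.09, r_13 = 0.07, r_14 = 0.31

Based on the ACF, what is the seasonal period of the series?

The largest autocorrelation is r_7 = 0.55; the remaining lags stay at or below 0.37. The elevated value at lag 1 (0.37), dropping to 0.22 at lag 2, reflects decaying short-term dependence rather than seasonality.
The dominant spike at lag 7 indicates a seasonal period of 7.

7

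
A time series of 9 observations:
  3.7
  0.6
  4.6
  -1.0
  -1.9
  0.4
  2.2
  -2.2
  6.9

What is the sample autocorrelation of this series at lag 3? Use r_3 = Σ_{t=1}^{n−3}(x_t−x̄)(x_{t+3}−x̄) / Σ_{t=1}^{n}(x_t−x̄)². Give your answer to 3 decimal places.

Mean x̄ = (3.7 + 0.6 + 4.6 − 1.0 − 1.9 + 0.4 + 2.2 − 2.2 + 6.9)/9 = 1.4778
Σ(x_t−x̄)(x_{t+3}−x̄) = (-5.5062) + (2.9649) + (-3.3651) + (-1.7895) + (12.4227) + (-5.8440) = -1.1170
Denominator Σ(x_t−x̄)² = 77.6156
r_3 = -1.1170 / 77.6156 = -0.014

-0.014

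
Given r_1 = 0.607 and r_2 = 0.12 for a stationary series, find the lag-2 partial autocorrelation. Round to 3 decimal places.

-0.393

φ_{22} = (r_2 − r_1²) / (1 − r_1²)
r_1² = (0.607)² = 0.368449
Numerator = 0.12 − 0.3684 = -0.2484; denominator = 1 − 0.3684 = 0.6316
φ_{22} = -0.2484 / 0.6316 = -0.393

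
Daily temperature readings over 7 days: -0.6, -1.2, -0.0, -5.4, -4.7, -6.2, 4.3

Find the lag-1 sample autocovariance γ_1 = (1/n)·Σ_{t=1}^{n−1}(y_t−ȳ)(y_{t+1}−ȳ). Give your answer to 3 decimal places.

-1.401

Mean ȳ = (-0.6 − 1.2 − 0.0 − 5.4 − 4.7 − 6.2 + 4.3)/7 = -1.9714
Deviations: 1.3714, 0.7714, 1.9714, -3.4286, -2.7286, -4.2286, 6.2714
Σ_{t=1}^{6}(y_t−ȳ)(y_{t+1}−ȳ) = -9.8065
γ_1 = -9.8065 / 7 = -1.401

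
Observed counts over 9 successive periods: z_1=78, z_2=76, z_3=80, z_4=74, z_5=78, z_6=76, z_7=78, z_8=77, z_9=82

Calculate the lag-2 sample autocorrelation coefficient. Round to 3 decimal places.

0.374

Mean z̄ = (78 + 76 + 80 + 74 + 78 + 76 + 78 + 77 + 82)/9 = 77.6667
Numerator Σ_{t=1}^{7}(z_t−z̄)(z_{t+2}−z̄) = 16.4444
Denominator Σ(z_t−z̄)² = 44.0000
r_2 = 16.4444 / 44.0000 = 0.374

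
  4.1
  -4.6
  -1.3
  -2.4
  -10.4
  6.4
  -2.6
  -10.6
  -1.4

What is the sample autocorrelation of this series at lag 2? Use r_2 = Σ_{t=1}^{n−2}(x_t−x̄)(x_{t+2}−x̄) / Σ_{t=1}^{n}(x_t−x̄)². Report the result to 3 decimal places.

-0.280

Mean x̄ = (4.1 − 4.6 − 1.3 − 2.4 − 10.4 + 6.4 − 2.6 − 10.6 − 1.4)/9 = -2.5333
Σ(x_t−x̄)(x_{t+2}−x̄) = (8.1811) + (-0.2756) + (-9.7022) + (1.1911) + (0.5244) + (-72.0622) + (-0.0756) = -72.2189
Denominator Σ(x_t−x̄)² = 257.8600
r_2 = -72.2189 / 257.8600 = -0.280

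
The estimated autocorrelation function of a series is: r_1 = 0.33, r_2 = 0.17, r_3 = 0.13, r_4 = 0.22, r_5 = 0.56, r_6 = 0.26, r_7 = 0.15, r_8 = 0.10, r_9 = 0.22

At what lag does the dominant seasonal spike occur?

The largest autocorrelation is r_5 = 0.56; the remaining lags stay at or below 0.33. The elevated value at lag 1 (0.33), dropping to 0.17 at lag 2, reflects decaying short-term dependence rather than seasonality.
The dominant spike at lag 5 indicates a seasonal period of 5.

5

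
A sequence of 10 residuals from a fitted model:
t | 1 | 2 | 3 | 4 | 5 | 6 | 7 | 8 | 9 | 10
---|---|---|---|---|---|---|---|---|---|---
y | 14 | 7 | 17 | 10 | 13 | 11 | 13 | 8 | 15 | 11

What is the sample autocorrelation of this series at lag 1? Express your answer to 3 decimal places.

-0.785

Mean ȳ = (14 + 7 + 17 + 10 + 13 + 11 + 13 + 8 + 15 + 11)/10 = 11.9000
Numerator Σ_{t=1}^{9}(y_t−ȳ)(y_{t+1}−ȳ) = -68.2100
Denominator Σ(y_t−ȳ)² = 86.9000
r_1 = -68.2100 / 86.9000 = -0.785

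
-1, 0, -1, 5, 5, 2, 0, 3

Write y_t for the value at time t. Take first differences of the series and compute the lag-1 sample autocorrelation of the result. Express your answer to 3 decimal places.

-0.127

First differences Δy: 1, -1, 6, 0, -3, -2, 3
Mean of differences = 0.5714
Numerator Σ(Δy_t−Δȳ)(Δy_{t+1}−Δȳ) = -7.3265
Denominator Σ(Δy_t−Δȳ)² = 57.7143
r_1(Δy) = -7.3265 / 57.7143 = -0.127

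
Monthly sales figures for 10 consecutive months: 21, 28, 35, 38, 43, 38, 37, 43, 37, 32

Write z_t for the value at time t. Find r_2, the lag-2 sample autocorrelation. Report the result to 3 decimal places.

0.008

Mean z̄ = (21 + 28 + 35 + 38 + 43 + 38 + 37 + 43 + 37 + 32)/10 = 35.2000
Numerator Σ_{t=1}^{8}(z_t−z̄)(z_{t+2}−z̄) = 3.1200
Denominator Σ(z_t−z̄)² = 407.6000
r_2 = 3.1200 / 407.6000 = 0.008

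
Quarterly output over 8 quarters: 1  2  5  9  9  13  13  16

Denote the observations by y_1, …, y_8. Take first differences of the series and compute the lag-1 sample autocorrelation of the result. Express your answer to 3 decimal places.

First differences Δy: 1, 3, 4, 0, 4, 0, 3
Mean of differences = 2.1429
Numerator Σ(Δy_t−Δȳ)(Δy_{t+1}−Δȳ) = -13.1633
Denominator Σ(Δy_t−Δȳ)² = 18.8571
r_1(Δy) = -13.1633 / 18.8571 = -0.698

-0.698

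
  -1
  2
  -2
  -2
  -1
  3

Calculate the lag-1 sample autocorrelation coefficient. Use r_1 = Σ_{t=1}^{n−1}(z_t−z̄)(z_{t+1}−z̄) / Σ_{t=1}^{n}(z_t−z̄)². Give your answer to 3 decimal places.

-0.155

Mean z̄ = (-1 + 2 − 2 − 2 − 1 + 3)/6 = -0.1667
Σ(z_t−z̄)(z_{t+1}−z̄) = (-1.8056) + (-3.9722) + (3.3611) + (1.5278) + (-2.6389) = -3.5278
Denominator Σ(z_t−z̄)² = 22.8333
r_1 = -3.5278 / 22.8333 = -0.155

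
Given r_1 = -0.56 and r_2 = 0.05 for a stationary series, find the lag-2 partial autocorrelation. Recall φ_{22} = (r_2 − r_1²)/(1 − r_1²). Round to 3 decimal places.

-0.384

φ_{22} = (r_2 − r_1²) / (1 − r_1²)
r_1² = (-0.56)² = 0.3136
Numerator = 0.05 − 0.3136 = -0.2636; denominator = 1 − 0.3136 = 0.6864
φ_{22} = -0.2636 / 0.6864 = -0.384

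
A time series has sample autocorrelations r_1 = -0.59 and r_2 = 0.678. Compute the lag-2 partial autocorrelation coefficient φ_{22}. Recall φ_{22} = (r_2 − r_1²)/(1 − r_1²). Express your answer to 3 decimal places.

φ_{22} = (r_2 − r_1²) / (1 − r_1²)
r_1² = (-0.59)² = 0.3481
Numerator = 0.678 − 0.3481 = 0.3299; denominator = 1 − 0.3481 = 0.6519
φ_{22} = 0.3299 / 0.6519 = 0.506

0.506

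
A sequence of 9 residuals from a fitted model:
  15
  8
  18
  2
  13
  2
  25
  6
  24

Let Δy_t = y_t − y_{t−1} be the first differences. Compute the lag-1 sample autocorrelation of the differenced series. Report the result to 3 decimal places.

First differences Δy: -7, 10, -16, 11, -11, 23, -19, 18
Mean of differences = 1.1250
Numerator Σ(Δy_t−Δȳ)(Δy_{t+1}−Δȳ) = -1558.0156
Denominator Σ(Δy_t−Δȳ)² = 1850.8750
r_1(Δy) = -1558.0156 / 1850.8750 = -0.842

-0.842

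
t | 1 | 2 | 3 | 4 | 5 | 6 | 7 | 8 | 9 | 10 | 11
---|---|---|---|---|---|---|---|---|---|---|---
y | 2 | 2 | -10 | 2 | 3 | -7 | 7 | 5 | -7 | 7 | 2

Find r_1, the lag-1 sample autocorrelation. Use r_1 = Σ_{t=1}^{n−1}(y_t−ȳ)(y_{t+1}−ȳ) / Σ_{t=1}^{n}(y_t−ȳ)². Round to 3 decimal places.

Mean ȳ = (2 + 2 − 10 + 2 + 3 − 7 + 7 + 5 − 7 + 7 + 2)/11 = 0.5455
Numerator Σ_{t=1}^{10}(y_t−ȳ)(y_{t+1}−ȳ) = -136.3884
Denominator Σ(y_t−ȳ)² = 342.7273
r_1 = -136.3884 / 342.7273 = -0.398

-0.398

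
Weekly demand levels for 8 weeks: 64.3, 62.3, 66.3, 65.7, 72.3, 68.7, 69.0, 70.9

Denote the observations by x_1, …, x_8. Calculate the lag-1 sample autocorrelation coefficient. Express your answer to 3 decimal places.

0.362

Mean x̄ = (64.3 + 62.3 + 66.3 + 65.7 + 72.3 + 68.7 + 69.0 + 70.9)/8 = 67.4375
Deviations from mean: -3.1375, -5.1375, -1.1375, -1.7375, 4.8625, 1.2625, 1.5625, 3.4625
Numerator Σ_{t=1}^{7}(x_t−x̄)(x_{t+1}−x̄) = 29.0123
Denominator Σ(x_t−x̄)² = 80.2188
r_1 = 29.0123 / 80.2188 = 0.362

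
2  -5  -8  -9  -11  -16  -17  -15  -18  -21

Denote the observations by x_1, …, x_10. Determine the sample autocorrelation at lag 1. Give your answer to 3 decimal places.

0.559

Mean x̄ = (2 − 5 − 8 − 9 − 11 − 16 − 17 − 15 − 18 − 21)/10 = -11.8000
Numerator Σ_{t=1}^{9}(x_t−x̄)(x_{t+1}−x̄) = 244.5600
Denominator Σ(x_t−x̄)² = 437.6000
r_1 = 244.5600 / 437.6000 = 0.559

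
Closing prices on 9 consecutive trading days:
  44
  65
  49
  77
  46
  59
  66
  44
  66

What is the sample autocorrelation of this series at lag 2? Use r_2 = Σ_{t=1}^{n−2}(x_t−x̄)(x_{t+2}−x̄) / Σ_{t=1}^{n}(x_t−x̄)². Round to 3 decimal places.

Mean x̄ = (44 + 65 + 49 + 77 + 46 + 59 + 66 + 44 + 66)/9 = 57.3333
Σ(x_t−x̄)(x_{t+2}−x̄) = (111.1111) + (150.7778) + (94.4444) + (32.7778) + (-98.2222) + (-22.2222) + (75.1111) = 343.7778
Denominator Σ(x_t−x̄)² = 1152.0000
r_2 = 343.7778 / 1152.0000 = 0.298

0.298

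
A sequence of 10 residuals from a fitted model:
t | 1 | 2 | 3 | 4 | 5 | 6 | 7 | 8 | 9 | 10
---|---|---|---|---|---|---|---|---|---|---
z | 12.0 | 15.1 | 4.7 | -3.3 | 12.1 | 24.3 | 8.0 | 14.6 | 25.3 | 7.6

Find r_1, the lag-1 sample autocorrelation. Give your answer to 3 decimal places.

0.008

Mean z̄ = (12.0 + 15.1 + 4.7 − 3.3 + 12.1 + 24.3 + 8.0 + 14.6 + 25.3 + 7.6)/10 = 12.0400
Numerator Σ_{t=1}^{9}(z_t−z̄)(z_{t+1}−z̄) = 5.0264
Denominator Σ(z_t−z̄)² = 667.2840
r_1 = 5.0264 / 667.2840 = 0.008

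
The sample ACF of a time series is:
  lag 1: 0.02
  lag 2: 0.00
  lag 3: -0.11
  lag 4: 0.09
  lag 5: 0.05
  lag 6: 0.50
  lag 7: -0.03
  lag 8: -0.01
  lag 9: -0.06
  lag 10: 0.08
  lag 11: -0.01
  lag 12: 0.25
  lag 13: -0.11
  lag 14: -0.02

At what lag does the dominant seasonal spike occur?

The largest autocorrelation is r_6 = 0.50, with a weaker echo at lag 12 (0.25); the remaining lags stay at or below 0.09.
The dominant spike at lag 6 indicates a seasonal period of 6.

6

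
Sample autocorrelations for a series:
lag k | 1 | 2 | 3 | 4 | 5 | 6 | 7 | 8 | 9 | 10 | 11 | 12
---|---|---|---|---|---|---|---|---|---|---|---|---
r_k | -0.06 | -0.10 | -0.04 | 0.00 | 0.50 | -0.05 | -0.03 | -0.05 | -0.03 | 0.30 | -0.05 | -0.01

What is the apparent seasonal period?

5

The largest autocorrelation is r_5 = 0.50, with a weaker echo at lag 10 (0.30); the remaining lags stay at or below 0.00.
The dominant spike at lag 5 indicates a seasonal period of 5.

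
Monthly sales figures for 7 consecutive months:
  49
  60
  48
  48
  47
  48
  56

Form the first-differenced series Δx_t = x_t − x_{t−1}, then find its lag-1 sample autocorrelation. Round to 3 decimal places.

-0.348

First differences Δx: 11, -12, 0, -1, 1, 8
Mean of differences = 1.1667
Numerator Σ(Δx_t−Δx̄)(Δx_{t+1}−Δx̄) = -112.3611
Denominator Σ(Δx_t−Δx̄)² = 322.8333
r_1(Δx) = -112.3611 / 322.8333 = -0.348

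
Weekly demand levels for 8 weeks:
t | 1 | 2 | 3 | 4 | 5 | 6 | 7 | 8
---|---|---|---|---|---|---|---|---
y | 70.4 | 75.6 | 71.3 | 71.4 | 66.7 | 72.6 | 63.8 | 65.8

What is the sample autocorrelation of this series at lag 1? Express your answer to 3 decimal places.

0.078

Mean ȳ = (70.4 + 75.6 + 71.3 + 71.4 + 66.7 + 72.6 + 63.8 + 65.8)/8 = 69.7000
Numerator Σ_{t=1}^{7}(y_t−ȳ)(y_{t+1}−ȳ) = 8.3900
Denominator Σ(y_t−ȳ)² = 108.1800
r_1 = 8.3900 / 108.1800 = 0.078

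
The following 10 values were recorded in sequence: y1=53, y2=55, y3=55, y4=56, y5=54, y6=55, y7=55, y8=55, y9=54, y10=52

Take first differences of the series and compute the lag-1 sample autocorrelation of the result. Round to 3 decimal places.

-0.143

First differences Δy: 2, 0, 1, -2, 1, 0, 0, -1, -2
Mean of differences = -0.1111
Numerator Σ(Δy_t−Δȳ)(Δy_{t+1}−Δȳ) = -2.1235
Denominator Σ(Δy_t−Δȳ)² = 14.8889
r_1(Δy) = -2.1235 / 14.8889 = -0.143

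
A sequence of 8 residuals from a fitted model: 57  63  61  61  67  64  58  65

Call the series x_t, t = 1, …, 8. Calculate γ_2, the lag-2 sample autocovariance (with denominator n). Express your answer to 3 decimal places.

-2.125

Mean x̄ = (57 + 63 + 61 + 61 + 67 + 64 + 58 + 65)/8 = 62.0000
Deviations: -5.0000, 1.0000, -1.0000, -1.0000, 5.0000, 2.0000, -4.0000, 3.0000
Σ_{t=1}^{6}(x_t−x̄)(x_{t+2}−x̄) = -17.0000
γ_2 = -17.0000 / 8 = -2.125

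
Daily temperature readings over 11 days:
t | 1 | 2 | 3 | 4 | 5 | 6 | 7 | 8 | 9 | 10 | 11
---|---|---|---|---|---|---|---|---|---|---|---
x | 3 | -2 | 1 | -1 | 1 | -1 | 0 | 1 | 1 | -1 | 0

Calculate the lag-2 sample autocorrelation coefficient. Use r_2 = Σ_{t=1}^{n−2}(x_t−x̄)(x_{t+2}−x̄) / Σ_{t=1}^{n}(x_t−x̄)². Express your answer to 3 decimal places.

Mean x̄ = (3 − 2 + 1 − 1 + 1 − 1 + 0 + 1 + 1 − 1 + 0)/11 = 0.1818
Numerator Σ_{t=1}^{9}(x_t−x̄)(x_{t+2}−x̄) = 4.5702
Denominator Σ(x_t−x̄)² = 19.6364
r_2 = 4.5702 / 19.6364 = 0.233

0.233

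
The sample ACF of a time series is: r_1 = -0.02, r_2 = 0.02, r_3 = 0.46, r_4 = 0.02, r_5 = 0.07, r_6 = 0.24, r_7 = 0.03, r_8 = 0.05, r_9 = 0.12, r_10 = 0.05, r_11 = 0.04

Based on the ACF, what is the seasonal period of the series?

The largest autocorrelation is r_3 = 0.46, with a weaker echo at lag 6 (0.24); the remaining lags stay at or below 0.12.
The dominant spike at lag 3 indicates a seasonal period of 3.

3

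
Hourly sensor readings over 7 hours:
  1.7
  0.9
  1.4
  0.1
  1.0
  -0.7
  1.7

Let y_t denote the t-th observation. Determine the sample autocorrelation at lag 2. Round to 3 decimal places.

Mean ȳ = (1.7 + 0.9 + 1.4 + 0.1 + 1.0 − 0.7 + 1.7)/7 = 0.8714
Deviations from mean: 0.8286, 0.0286, 0.5286, -0.7714, 0.1286, -1.5714, 0.8286
Σ(y_t−ȳ)(y_{t+2}−ȳ) = (0.4380) + (-0.0220) + (0.0680) + (1.2122) + (0.1065) = 1.8027
Denominator Σ(y_t−ȳ)² = 4.7343
r_2 = 1.8027 / 4.7343 = 0.381

0.381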